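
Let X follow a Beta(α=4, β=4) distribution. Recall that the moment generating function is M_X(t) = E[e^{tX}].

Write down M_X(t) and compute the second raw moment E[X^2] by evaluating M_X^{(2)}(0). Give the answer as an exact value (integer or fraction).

M_X(t) = ₁F₁(4; 8; t)
D^2[M](t) = 5*₁F₁(6; 10; t)/18

E[X^2] = D^2[M](0) = 5/18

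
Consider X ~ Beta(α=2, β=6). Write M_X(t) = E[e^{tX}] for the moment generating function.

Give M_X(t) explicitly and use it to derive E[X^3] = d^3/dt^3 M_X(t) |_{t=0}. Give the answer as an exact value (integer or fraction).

M_X(t) = ₁F₁(2; 8; t)
D^3[M](t) = ₁F₁(5; 11; t)/30

E[X^3] = D^3[M](0) = 1/30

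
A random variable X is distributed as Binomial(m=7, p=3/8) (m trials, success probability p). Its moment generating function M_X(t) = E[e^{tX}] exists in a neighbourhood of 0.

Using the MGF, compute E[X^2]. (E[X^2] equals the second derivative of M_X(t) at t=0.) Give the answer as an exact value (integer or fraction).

E[X^2] = M′′(0) = 273/32

M_X(t) = (3*e^(t)/8 + 5/8)^7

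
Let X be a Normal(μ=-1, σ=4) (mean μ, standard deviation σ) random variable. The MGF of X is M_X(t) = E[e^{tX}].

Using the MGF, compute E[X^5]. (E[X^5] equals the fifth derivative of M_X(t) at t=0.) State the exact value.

M_X(t) = e^(8*t^2 - t)
dM/dt = 16*t*e^(-t)*e^(8*t^2) - e^(-t)*e^(8*t^2)
d^2M/dt^2 = (256*t^2*e^(8*t^2) - 32*t*e^(8*t^2) + 17*e^(8*t^2))*e^(-t)
d^3M/dt^3 = (4096*t^3*e^(8*t^2) - 768*t^2*e^(8*t^2) + 816*t*e^(8*t^2) - 49*e^(8*t^2))*e^(-t)
d^4M/dt^4 = (65536*t^4*e^(8*t^2) - 16384*t^3*e^(8*t^2) + 26112*t^2*e^(8*t^2) - 3136*t*e^(8*t^2) + 865*e^(8*t^2))*e^(-t)
d^5M/dt^5 = (1048576*t^5*e^(8*t^2) - 327680*t^4*e^(8*t^2) + 696320*t^3*e^(8*t^2) - 125440*t^2*e^(8*t^2) + 69200*t*e^(8*t^2) - 4001*e^(8*t^2))*e^(-t)

E[X^5] = d^5M/dt^5 |_{t=0} = -4001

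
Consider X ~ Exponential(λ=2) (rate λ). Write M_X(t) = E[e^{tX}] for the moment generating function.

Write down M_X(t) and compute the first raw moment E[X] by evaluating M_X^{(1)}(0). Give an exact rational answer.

E[X] = D[M](0) = 1/2

M_X(t) = 2/(2 - t)
D[M](t) = 2/(t^2 - 4*t + 4)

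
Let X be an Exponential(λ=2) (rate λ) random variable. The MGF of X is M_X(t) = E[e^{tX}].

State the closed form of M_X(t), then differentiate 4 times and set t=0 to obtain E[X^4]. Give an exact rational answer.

M_X(t) = 2/(2 - t)
dM/dt = 2/(t^2 - 4*t + 4)
d^2M/dt^2 = -4/(t^3 - 6*t^2 + 12*t - 8)
d^3M/dt^3 = 12/(t^4 - 8*t^3 + 24*t^2 - 32*t + 16)
d^4M/dt^4 = -48/(t^5 - 10*t^4 + 40*t^3 - 80*t^2 + 80*t - 32)

E[X^4] = d^4M/dt^4 |_{t=0} = 3/2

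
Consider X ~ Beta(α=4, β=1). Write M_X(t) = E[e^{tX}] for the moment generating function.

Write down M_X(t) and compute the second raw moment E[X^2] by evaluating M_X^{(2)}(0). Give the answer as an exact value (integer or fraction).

E[X^2] = M^(2)(0) = 2/3

M_X(t) = ₁F₁(4; 5; t)
M^(2)(t) = 2*₁F₁(6; 7; t)/3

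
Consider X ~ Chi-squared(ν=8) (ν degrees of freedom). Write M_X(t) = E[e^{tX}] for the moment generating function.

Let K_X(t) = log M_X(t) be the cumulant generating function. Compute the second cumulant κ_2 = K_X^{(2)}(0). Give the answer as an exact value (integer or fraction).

κ_2 = d^2K/dt^2 |_{t=0} = 16

M_X(t) = (1 - 2*t)^(-4)
K_X(t) = log M_X(t) = -4*log(1 - 2*t)
dK/dt = -8/(2*t - 1)
d^2K/dt^2 = 16/(4*t^2 - 4*t + 1)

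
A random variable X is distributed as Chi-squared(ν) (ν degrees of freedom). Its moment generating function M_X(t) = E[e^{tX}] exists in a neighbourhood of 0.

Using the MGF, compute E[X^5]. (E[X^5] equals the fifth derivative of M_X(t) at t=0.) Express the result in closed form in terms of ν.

M_X(t) = (1 - 2*t)^(-ν/2)
dM/dt = -ν/(2*t*(1 - 2*t)^(ν/2) - (1 - 2*t)^(ν/2))
d^2M/dt^2 = (ν^2 + 2*ν)/(4*t^2*(1 - 2*t)^(ν/2) - 4*t*(1 - 2*t)^(ν/2) + (1 - 2*t)^(ν/2))
d^3M/dt^3 = (-ν^3 - 6*ν^2 - 8*ν)/(8*t^3*(1 - 2*t)^(ν/2) - 12*t^2*(1 - 2*t)^(ν/2) + 6*t*(1 - 2*t)^(ν/2) - (1 - 2*t)^(ν/2))
d^4M/dt^4 = (ν^4 + 12*ν^3 + 44*ν^2 + 48*ν)/(16*t^4*(1 - 2*t)^(ν/2) - 32*t^3*(1 - 2*t)^(ν/2) + 24*t^2*(1 - 2*t)^(ν/2) - 8*t*(1 - 2*t)^(ν/2) + (1 - 2*t)^(ν/2))

E[X^5] = d^5M/dt^5 |_{t=0} = ν*(ν^4 + 20*ν^3 + 140*ν^2 + 400*ν + 384)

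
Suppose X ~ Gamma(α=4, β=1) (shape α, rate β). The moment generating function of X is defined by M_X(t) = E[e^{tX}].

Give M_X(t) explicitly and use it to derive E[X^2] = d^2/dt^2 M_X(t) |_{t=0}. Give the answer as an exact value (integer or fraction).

M_X(t) = (1 - t)^(-4)
D^2[M](t) = 20/(t^6 - 6*t^5 + 15*t^4 - 20*t^3 + 15*t^2 - 6*t + 1)

E[X^2] = D^2[M](0) = 20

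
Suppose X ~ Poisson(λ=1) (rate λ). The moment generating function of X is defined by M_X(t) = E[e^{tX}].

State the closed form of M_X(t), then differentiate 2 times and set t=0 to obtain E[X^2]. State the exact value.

E[X^2] = d^2M/dt^2 |_{t=0} = 2

M_X(t) = e^(e^(t) - 1)
dM/dt = e^(-1)*e^(t)*e^(e^(t))
d^2M/dt^2 = (e^(2*t)*e^(e^(t)) + e^(t)*e^(e^(t)))*e^(-1)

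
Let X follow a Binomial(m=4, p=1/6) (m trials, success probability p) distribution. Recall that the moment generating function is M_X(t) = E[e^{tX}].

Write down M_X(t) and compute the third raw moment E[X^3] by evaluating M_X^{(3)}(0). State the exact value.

E[X^3] = M^(3)(0) = 16/9

M_X(t) = (e^(t)/6 + 5/6)^4
M^(3)(t) = 4*e^(4*t)/81 + 5*e^(3*t)/12 + 25*e^(2*t)/27 + 125*e^(t)/324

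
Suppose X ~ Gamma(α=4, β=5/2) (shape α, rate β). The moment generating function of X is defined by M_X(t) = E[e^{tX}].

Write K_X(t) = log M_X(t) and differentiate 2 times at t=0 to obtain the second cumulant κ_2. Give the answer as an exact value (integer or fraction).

M_X(t) = 625/(16*(5/2 - t)^4)
K_X(t) = log M_X(t) = -4*log(5/2 - t) - 4*log(2) + 4*log(5)
dK/dt = -8/(2*t - 5)
d^2K/dt^2 = 16/(4*t^2 - 20*t + 25)

κ_2 = d^2K/dt^2 |_{t=0} = 16/25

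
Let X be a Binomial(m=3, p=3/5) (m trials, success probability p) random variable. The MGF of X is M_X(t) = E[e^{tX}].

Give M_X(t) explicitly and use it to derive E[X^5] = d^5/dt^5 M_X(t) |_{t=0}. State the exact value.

M_X(t) = (3*e^(t)/5 + 2/5)^3
M^(5)(t) = 6561*e^(3*t)/125 + 1728*e^(2*t)/125 + 36*e^(t)/125

E[X^5] = M^(5)(0) = 333/5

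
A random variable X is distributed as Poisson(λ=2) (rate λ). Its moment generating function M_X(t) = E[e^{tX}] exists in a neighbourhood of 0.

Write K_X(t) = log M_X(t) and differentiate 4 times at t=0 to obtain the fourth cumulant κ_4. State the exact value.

κ_4 = K^(4)(0) = 2

M_X(t) = e^(2*e^(t) - 2)
K_X(t) = log M_X(t) = 2*e^(t) - 2
K^(4)(t) = 2*e^(t)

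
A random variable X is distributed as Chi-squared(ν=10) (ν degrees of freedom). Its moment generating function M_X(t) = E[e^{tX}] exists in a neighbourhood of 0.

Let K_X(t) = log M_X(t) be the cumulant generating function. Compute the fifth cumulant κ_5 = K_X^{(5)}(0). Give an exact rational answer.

κ_5 = K^(5)(0) = 3840

M_X(t) = (1 - 2*t)^(-5)
K_X(t) = log M_X(t) = -5*log(1 - 2*t)
K^(5)(t) = -3840/(32*t^5 - 80*t^4 + 80*t^3 - 40*t^2 + 10*t - 1)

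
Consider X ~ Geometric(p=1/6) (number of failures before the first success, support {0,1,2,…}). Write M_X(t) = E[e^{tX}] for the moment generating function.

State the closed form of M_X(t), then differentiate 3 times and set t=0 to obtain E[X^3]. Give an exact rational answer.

M_X(t) = 1/(6*(1 - 5*e^(t)/6))
M^(3)(t) = (125*e^(3*t) + 600*e^(2*t) + 180*e^(t))/(625*e^(4*t) - 3000*e^(3*t) + 5400*e^(2*t) - 4320*e^(t) + 1296)

E[X^3] = M^(3)(0) = 905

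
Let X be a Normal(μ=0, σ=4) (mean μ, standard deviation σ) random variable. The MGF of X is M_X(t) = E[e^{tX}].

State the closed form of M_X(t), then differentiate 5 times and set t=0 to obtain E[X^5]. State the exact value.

M_X(t) = e^(8*t^2)
dM/dt = 16*t*e^(8*t^2)
d^2M/dt^2 = 256*t^2*e^(8*t^2) + 16*e^(8*t^2)
d^3M/dt^3 = 4096*t^3*e^(8*t^2) + 768*t*e^(8*t^2)
d^4M/dt^4 = 65536*t^4*e^(8*t^2) + 24576*t^2*e^(8*t^2) + 768*e^(8*t^2)
d^5M/dt^5 = 1048576*t^5*e^(8*t^2) + 655360*t^3*e^(8*t^2) + 61440*t*e^(8*t^2)

E[X^5] = d^5M/dt^5 |_{t=0} = 0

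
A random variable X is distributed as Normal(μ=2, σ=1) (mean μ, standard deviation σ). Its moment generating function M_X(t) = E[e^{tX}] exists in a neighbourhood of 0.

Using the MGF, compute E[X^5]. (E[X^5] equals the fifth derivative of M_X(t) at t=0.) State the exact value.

M_X(t) = e^(t^2/2 + 2*t)
D^5[M](t) = t^5*e^(2*t)*e^(t^2/2) + 10*t^4*e^(2*t)*e^(t^2/2) + 50*t^3*e^(2*t)*e^(t^2/2) + 140*t^2*e^(2*t)*e^(t^2/2) + 215*t*e^(2*t)*e^(t^2/2) + 142*e^(2*t)*e^(t^2/2)

E[X^5] = D^5[M](0) = 142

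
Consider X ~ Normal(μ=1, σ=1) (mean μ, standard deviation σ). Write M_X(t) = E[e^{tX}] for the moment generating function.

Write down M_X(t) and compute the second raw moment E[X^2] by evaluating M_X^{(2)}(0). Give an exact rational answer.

M_X(t) = e^(t^2/2 + t)
M^(2)(t) = t^2*e^(t)*e^(t^2/2) + 2*t*e^(t)*e^(t^2/2) + 2*e^(t)*e^(t^2/2)

E[X^2] = M^(2)(0) = 2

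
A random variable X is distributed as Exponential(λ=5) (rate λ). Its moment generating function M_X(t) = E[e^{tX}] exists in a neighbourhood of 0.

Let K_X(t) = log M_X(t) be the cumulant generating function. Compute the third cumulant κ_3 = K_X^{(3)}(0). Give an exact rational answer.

M_X(t) = 5/(5 - t)
K_X(t) = log M_X(t) = -log(5 - t) + log(5)
D^3[K](t) = -2/(t^3 - 15*t^2 + 75*t - 125)

κ_3 = D^3[K](0) = 2/125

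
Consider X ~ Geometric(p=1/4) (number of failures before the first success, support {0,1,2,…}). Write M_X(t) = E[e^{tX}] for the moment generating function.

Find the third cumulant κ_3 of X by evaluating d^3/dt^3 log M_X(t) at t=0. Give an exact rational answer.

κ_3 = K′′′(0) = 84

M_X(t) = 1/(4*(1 - 3*e^(t)/4))
K_X(t) = log M_X(t) = -log(1 - 3*e^(t)/4) - 2*log(2)
K′(t) = -3*e^(t)/(3*e^(t) - 4)
K′′(t) = 12*e^(t)/(9*e^(2*t) - 24*e^(t) + 16)
K′′′(t) = (-36*e^(2*t) - 48*e^(t))/(27*e^(3*t) - 108*e^(2*t) + 144*e^(t) - 64)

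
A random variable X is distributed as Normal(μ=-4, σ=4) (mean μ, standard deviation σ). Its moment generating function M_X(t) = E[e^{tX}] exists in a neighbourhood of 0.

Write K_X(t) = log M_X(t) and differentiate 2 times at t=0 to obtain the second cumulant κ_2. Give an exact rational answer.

κ_2 = D^2[K](0) = 16

M_X(t) = e^(8*t^2 - 4*t)
K_X(t) = log M_X(t) = 8*t^2 - 4*t
D^2[K](t) = 16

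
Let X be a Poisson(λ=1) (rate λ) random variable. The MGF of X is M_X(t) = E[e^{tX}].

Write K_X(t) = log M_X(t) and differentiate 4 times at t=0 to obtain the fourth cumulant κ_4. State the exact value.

κ_4 = K^(4)(0) = 1

M_X(t) = e^(e^(t) - 1)
K_X(t) = log M_X(t) = e^(t) - 1
K^(4)(t) = e^(t)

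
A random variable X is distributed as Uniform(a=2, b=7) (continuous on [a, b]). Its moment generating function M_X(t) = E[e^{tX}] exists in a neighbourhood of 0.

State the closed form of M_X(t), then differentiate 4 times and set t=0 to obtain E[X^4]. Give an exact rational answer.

E[X^4] = M^(4)(0) = 671

M_X(t) = (e^(7*t) - e^(2*t))/(5*t)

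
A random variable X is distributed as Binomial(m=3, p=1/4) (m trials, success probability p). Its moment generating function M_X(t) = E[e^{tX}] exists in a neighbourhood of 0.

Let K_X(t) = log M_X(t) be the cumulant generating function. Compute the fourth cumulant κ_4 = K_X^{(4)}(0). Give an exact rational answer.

κ_4 = d^4K/dt^4 |_{t=0} = -9/128

M_X(t) = (e^(t)/4 + 3/4)^3
K_X(t) = log M_X(t) = 3*log(e^(t)/4 + 3/4)
dK/dt = 3*e^(t)/(e^(t) + 3)
d^2K/dt^2 = 9*e^(t)/(e^(2*t) + 6*e^(t) + 9)
d^3K/dt^3 = (-9*e^(2*t) + 27*e^(t))/(e^(3*t) + 9*e^(2*t) + 27*e^(t) + 27)
d^4K/dt^4 = (9*e^(3*t) - 108*e^(2*t) + 81*e^(t))/(e^(4*t) + 12*e^(3*t) + 54*e^(2*t) + 108*e^(t) + 81)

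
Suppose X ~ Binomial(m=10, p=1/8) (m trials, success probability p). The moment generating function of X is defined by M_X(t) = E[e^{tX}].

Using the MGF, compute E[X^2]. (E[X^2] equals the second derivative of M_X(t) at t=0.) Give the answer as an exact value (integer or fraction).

M_X(t) = (e^(t)/8 + 7/8)^10

E[X^2] = M′′(0) = 85/32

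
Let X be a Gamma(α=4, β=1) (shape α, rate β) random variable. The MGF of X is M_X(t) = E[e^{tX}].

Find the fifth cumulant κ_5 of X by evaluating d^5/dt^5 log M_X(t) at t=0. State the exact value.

M_X(t) = (1 - t)^(-4)
K_X(t) = log M_X(t) = -4*log(1 - t)
D^5[K](t) = -96/(t^5 - 5*t^4 + 10*t^3 - 10*t^2 + 5*t - 1)

κ_5 = D^5[K](0) = 96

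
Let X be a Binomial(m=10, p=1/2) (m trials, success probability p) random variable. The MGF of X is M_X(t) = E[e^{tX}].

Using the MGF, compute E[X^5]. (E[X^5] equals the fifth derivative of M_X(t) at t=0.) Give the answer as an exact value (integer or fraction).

E[X^5] = M^(5)(0) = 13375/2

M_X(t) = (e^(t)/2 + 1/2)^10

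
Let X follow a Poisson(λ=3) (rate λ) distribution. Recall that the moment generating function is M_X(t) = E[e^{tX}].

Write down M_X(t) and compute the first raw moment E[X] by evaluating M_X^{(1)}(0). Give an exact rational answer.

E[X] = M′(0) = 3

M_X(t) = e^(3*e^(t) - 3)
M′(t) = 3*e^(-3)*e^(t)*e^(3*e^(t))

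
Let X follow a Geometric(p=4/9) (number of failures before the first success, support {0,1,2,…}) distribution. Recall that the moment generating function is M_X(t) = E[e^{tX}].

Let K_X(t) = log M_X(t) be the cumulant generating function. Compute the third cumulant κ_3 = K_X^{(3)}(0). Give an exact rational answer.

M_X(t) = 4/(9*(1 - 5*e^(t)/9))
K_X(t) = log M_X(t) = -log(1 - 5*e^(t)/9) - 2*log(3) + 2*log(2)
D^3[K](t) = (-225*e^(2*t) - 405*e^(t))/(125*e^(3*t) - 675*e^(2*t) + 1215*e^(t) - 729)

κ_3 = D^3[K](0) = 315/32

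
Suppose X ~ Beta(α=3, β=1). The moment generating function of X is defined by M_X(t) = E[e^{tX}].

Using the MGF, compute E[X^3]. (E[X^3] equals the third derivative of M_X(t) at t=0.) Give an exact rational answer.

M_X(t) = ₁F₁(3; 4; t)
D^3[M](t) = ₁F₁(6; 7; t)/2

E[X^3] = D^3[M](0) = 1/2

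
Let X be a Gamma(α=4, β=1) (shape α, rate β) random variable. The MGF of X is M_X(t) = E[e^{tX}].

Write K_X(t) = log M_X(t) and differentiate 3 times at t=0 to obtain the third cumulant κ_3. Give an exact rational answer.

κ_3 = D^3[K](0) = 8

M_X(t) = (1 - t)^(-4)
K_X(t) = log M_X(t) = -4*log(1 - t)
D^3[K](t) = -8/(t^3 - 3*t^2 + 3*t - 1)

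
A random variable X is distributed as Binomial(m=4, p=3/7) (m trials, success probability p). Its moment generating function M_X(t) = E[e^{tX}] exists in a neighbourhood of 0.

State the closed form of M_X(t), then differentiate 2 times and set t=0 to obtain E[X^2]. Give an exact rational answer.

M_X(t) = (3*e^(t)/7 + 4/7)^4
M′(t) = 324*e^(4*t)/2401 + 1296*e^(3*t)/2401 + 1728*e^(2*t)/2401 + 768*e^(t)/2401
M′′(t) = 1296*e^(4*t)/2401 + 3888*e^(3*t)/2401 + 3456*e^(2*t)/2401 + 768*e^(t)/2401

E[X^2] = M′′(0) = 192/49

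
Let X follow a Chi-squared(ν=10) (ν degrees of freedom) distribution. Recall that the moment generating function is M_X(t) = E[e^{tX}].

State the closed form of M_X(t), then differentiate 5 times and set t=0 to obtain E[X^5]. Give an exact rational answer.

M_X(t) = (1 - 2*t)^(-5)
D^5[M](t) = 483840/(1024*t^10 - 5120*t^9 + 11520*t^8 - 15360*t^7 + 13440*t^6 - 8064*t^5 + 3360*t^4 - 960*t^3 + 180*t^2 - 20*t + 1)

E[X^5] = D^5[M](0) = 483840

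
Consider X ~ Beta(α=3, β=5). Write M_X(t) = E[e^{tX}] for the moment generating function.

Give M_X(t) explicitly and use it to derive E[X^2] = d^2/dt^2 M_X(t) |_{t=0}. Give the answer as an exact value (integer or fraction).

E[X^2] = M^(2)(0) = 1/6

M_X(t) = ₁F₁(3; 8; t)
M^(2)(t) = ₁F₁(5; 10; t)/6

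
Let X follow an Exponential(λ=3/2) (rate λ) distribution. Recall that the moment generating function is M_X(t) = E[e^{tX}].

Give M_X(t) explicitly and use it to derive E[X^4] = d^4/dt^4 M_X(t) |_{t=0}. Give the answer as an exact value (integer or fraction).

E[X^4] = d^4M/dt^4 |_{t=0} = 128/27

M_X(t) = 3/(2*(3/2 - t))
dM/dt = 6/(4*t^2 - 12*t + 9)
d^2M/dt^2 = -24/(8*t^3 - 36*t^2 + 54*t - 27)
d^3M/dt^3 = 144/(16*t^4 - 96*t^3 + 216*t^2 - 216*t + 81)
d^4M/dt^4 = -1152/(32*t^5 - 240*t^4 + 720*t^3 - 1080*t^2 + 810*t - 243)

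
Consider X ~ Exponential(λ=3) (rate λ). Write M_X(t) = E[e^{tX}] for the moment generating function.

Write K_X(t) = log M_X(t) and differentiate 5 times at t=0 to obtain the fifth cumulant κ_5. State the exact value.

M_X(t) = 3/(3 - t)
K_X(t) = log M_X(t) = -log(3 - t) + log(3)
D^5[K](t) = -24/(t^5 - 15*t^4 + 90*t^3 - 270*t^2 + 405*t - 243)

κ_5 = D^5[K](0) = 8/81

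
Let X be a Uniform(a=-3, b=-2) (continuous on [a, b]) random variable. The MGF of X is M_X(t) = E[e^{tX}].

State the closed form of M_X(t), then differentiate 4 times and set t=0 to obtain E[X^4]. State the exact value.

E[X^4] = D^4[M](0) = 211/5

M_X(t) = (e^(-2*t) - e^(-3*t))/t
D^4[M](t) = (16*t^4*e^(t) - 81*t^4 + 32*t^3*e^(t) - 108*t^3 + 48*t^2*e^(t) - 108*t^2 + 48*t*e^(t) - 72*t + 24*e^(t) - 24)*e^(-3*t)/t^5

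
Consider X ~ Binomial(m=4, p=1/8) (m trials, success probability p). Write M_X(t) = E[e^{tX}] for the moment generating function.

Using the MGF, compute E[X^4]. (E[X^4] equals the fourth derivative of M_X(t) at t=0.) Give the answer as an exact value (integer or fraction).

M_X(t) = (e^(t)/8 + 7/8)^4
dM/dt = e^(4*t)/1024 + 21*e^(3*t)/1024 + 147*e^(2*t)/1024 + 343*e^(t)/1024
d^2M/dt^2 = e^(4*t)/256 + 63*e^(3*t)/1024 + 147*e^(2*t)/512 + 343*e^(t)/1024
d^3M/dt^3 = e^(4*t)/64 + 189*e^(3*t)/1024 + 147*e^(2*t)/256 + 343*e^(t)/1024
d^4M/dt^4 = e^(4*t)/16 + 567*e^(3*t)/1024 + 147*e^(2*t)/128 + 343*e^(t)/1024

E[X^4] = d^4M/dt^4 |_{t=0} = 1075/512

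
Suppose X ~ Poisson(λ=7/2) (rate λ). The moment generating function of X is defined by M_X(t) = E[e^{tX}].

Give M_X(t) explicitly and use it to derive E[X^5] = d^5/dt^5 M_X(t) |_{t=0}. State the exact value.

E[X^5] = M^(5)(0) = 105119/32

M_X(t) = e^(7*e^(t)/2 - 7/2)
M^(5)(t) = (16807*e^(5*t)*e^(7*e^(t)/2) + 48020*e^(4*t)*e^(7*e^(t)/2) + 34300*e^(3*t)*e^(7*e^(t)/2) + 5880*e^(2*t)*e^(7*e^(t)/2) + 112*e^(t)*e^(7*e^(t)/2))*e^(-7/2)/32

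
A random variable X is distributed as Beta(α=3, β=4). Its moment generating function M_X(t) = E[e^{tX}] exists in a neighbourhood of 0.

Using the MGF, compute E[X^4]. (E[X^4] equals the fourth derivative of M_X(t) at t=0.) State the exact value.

E[X^4] = M′′′′(0) = 1/14

M_X(t) = ₁F₁(3; 7; t)
M′(t) = 3*₁F₁(4; 8; t)/7
M′′(t) = 3*₁F₁(5; 9; t)/14
M′′′(t) = 5*₁F₁(6; 10; t)/42
M′′′′(t) = ₁F₁(7; 11; t)/14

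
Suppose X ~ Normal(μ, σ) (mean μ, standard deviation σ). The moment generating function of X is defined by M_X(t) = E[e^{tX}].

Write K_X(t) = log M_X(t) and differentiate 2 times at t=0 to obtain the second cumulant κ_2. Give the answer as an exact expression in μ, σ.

M_X(t) = e^(μ*t + σ^2*t^2/2)
K_X(t) = log M_X(t) = μ*t + σ^2*t^2/2
K^(2)(t) = σ^2

κ_2 = K^(2)(0) = σ^2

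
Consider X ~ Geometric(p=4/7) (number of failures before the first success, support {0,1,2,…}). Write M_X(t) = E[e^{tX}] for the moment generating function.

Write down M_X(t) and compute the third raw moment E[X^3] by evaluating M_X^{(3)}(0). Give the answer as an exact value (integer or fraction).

M_X(t) = 4/(7*(1 - 3*e^(t)/7))
dM/dt = 12*e^(t)/(9*e^(2*t) - 42*e^(t) + 49)
d^2M/dt^2 = (-36*e^(2*t) - 84*e^(t))/(27*e^(3*t) - 189*e^(2*t) + 441*e^(t) - 343)
d^3M/dt^3 = (108*e^(3*t) + 1008*e^(2*t) + 588*e^(t))/(81*e^(4*t) - 756*e^(3*t) + 2646*e^(2*t) - 4116*e^(t) + 2401)

E[X^3] = d^3M/dt^3 |_{t=0} = 213/32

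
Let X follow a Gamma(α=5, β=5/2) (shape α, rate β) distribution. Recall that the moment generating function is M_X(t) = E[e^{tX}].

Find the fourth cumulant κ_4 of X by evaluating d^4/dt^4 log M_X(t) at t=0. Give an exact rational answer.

M_X(t) = 3125/(32*(5/2 - t)^5)
K_X(t) = log M_X(t) = -5*log(5/2 - t) - 5*log(2) + 5*log(5)
D^4[K](t) = 480/(16*t^4 - 160*t^3 + 600*t^2 - 1000*t + 625)

κ_4 = D^4[K](0) = 96/125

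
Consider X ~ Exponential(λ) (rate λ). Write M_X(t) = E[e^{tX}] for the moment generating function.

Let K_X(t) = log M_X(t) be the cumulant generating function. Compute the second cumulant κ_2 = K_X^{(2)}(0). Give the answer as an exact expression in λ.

M_X(t) = λ/(λ - t)
K_X(t) = log M_X(t) = log(λ) - log(λ - t)
D^2[K](t) = 1/(λ^2 - 2*λ*t + t^2)

κ_2 = D^2[K](0) = λ^(-2)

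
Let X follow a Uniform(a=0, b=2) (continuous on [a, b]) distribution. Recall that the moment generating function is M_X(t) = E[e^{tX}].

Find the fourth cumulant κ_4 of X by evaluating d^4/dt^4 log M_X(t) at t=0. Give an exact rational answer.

κ_4 = K′′′′(0) = -2/15

M_X(t) = (e^(2*t) - 1)/(2*t)
K_X(t) = log M_X(t) = -log(t) + log(e^(2*t) - 1) - log(2)
K′(t) = (2*t*e^(2*t) - e^(2*t) + 1)/(t*e^(2*t) - t)
K′′(t) = (-4*t^2*e^(2*t) + e^(4*t) - 2*e^(2*t) + 1)/(t^2*e^(4*t) - 2*t^2*e^(2*t) + t^2)
K′′′(t) = (8*t^3*e^(4*t) + 8*t^3*e^(2*t) - 2*e^(6*t) + 6*e^(4*t) - 6*e^(2*t) + 2)/(t^3*e^(6*t) - 3*t^3*e^(4*t) + 3*t^3*e^(2*t) - t^3)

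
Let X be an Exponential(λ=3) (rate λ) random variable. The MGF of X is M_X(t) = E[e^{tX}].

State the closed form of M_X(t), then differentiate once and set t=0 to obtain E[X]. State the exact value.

E[X] = D[M](0) = 1/3

M_X(t) = 3/(3 - t)
D[M](t) = 3/(t^2 - 6*t + 9)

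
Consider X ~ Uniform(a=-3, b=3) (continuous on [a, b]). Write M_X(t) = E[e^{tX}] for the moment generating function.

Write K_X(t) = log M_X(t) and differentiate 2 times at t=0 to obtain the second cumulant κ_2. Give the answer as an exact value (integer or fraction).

κ_2 = K′′(0) = 3

M_X(t) = (e^(3*t) - e^(-3*t))/(6*t)
K_X(t) = log M_X(t) = -log(t) + log(e^(3*t) - e^(-3*t)) - log(6)
K′(t) = (3*t*e^(6*t) + 3*t - e^(6*t) + 1)/(t*e^(6*t) - t)
K′′(t) = (-36*t^2*e^(6*t) + e^(12*t) - 2*e^(6*t) + 1)/(t^2*e^(12*t) - 2*t^2*e^(6*t) + t^2)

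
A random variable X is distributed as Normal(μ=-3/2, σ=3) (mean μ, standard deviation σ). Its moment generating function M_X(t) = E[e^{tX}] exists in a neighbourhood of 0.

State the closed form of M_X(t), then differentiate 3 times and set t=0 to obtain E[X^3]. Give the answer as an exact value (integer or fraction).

M_X(t) = e^(9*t^2/2 - 3*t/2)
M^(3)(t) = (5832*t^3*e^(9*t^2/2) - 2916*t^2*e^(9*t^2/2) + 2430*t*e^(9*t^2/2) - 351*e^(9*t^2/2))*e^(-3*t/2)/8

E[X^3] = M^(3)(0) = -351/8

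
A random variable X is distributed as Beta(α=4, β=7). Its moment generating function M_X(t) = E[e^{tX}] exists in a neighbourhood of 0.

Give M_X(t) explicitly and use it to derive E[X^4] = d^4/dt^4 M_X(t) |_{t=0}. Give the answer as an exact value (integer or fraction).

E[X^4] = D^4[M](0) = 5/143

M_X(t) = ₁F₁(4; 11; t)
D^4[M](t) = 5*₁F₁(8; 15; t)/143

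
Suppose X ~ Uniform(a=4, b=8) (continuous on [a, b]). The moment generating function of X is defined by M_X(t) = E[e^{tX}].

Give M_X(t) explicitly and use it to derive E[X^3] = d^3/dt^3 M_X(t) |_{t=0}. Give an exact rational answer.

M_X(t) = (e^(8*t) - e^(4*t))/(4*t)
M′(t) = (8*t*e^(8*t) - 4*t*e^(4*t) - e^(8*t) + e^(4*t))/(4*t^2)
M′′(t) = (32*t^2*e^(8*t) - 8*t^2*e^(4*t) - 8*t*e^(8*t) + 4*t*e^(4*t) + e^(8*t) - e^(4*t))/(2*t^3)
M′′′(t) = (256*t^3*e^(8*t) - 32*t^3*e^(4*t) - 96*t^2*e^(8*t) + 24*t^2*e^(4*t) + 24*t*e^(8*t) - 12*t*e^(4*t) - 3*e^(8*t) + 3*e^(4*t))/(2*t^4)

E[X^3] = M′′′(0) = 240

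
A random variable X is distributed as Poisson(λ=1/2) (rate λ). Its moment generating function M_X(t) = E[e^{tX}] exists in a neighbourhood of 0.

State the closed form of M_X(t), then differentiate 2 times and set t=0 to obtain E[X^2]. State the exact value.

E[X^2] = M′′(0) = 3/4

M_X(t) = e^(e^(t)/2 - 1/2)
M′(t) = e^(-1/2)*e^(t)*e^(e^(t)/2)/2
M′′(t) = (e^(2*t)*e^(e^(t)/2) + 2*e^(t)*e^(e^(t)/2))*e^(-1/2)/4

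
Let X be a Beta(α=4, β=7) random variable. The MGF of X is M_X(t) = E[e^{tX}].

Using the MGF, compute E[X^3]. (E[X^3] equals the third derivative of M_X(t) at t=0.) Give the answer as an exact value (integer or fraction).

E[X^3] = d^3M/dt^3 |_{t=0} = 10/143

M_X(t) = ₁F₁(4; 11; t)
dM/dt = 4*₁F₁(5; 12; t)/11
d^2M/dt^2 = 5*₁F₁(6; 13; t)/33
d^3M/dt^3 = 10*₁F₁(7; 14; t)/143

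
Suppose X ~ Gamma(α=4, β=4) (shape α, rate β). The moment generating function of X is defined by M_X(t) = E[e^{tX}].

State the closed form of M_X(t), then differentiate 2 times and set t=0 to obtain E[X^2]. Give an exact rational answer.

E[X^2] = M^(2)(0) = 5/4

M_X(t) = 256/(4 - t)^4
M^(2)(t) = 5120/(t^6 - 24*t^5 + 240*t^4 - 1280*t^3 + 3840*t^2 - 6144*t + 4096)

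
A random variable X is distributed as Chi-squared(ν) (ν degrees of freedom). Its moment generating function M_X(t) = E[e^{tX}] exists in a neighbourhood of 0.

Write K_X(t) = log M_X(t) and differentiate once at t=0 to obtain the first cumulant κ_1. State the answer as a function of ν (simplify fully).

M_X(t) = (1 - 2*t)^(-ν/2)
K_X(t) = log M_X(t) = -ν*log(1 - 2*t)/2
D[K](t) = -ν/(2*t - 1)

κ_1 = D[K](0) = ν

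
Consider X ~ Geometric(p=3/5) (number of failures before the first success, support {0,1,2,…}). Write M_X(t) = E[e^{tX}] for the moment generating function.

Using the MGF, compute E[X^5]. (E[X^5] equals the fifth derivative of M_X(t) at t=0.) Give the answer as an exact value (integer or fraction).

M_X(t) = 3/(5*(1 - 2*e^(t)/5))
M′(t) = 6*e^(t)/(4*e^(2*t) - 20*e^(t) + 25)
M′′(t) = (-12*e^(2*t) - 30*e^(t))/(8*e^(3*t) - 60*e^(2*t) + 150*e^(t) - 125)
M′′′(t) = (24*e^(3*t) + 240*e^(2*t) + 150*e^(t))/(16*e^(4*t) - 160*e^(3*t) + 600*e^(2*t) - 1000*e^(t) + 625)
M′′′′(t) = (-48*e^(4*t) - 1320*e^(3*t) - 3300*e^(2*t) - 750*e^(t))/(32*e^(5*t) - 400*e^(4*t) + 2000*e^(3*t) - 5000*e^(2*t) + 6250*e^(t) - 3125)

E[X^5] = M′′′′′(0) = 9854/81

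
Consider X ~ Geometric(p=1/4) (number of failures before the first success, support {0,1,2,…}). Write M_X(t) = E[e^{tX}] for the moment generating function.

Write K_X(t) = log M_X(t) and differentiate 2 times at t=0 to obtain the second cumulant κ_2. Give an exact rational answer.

M_X(t) = 1/(4*(1 - 3*e^(t)/4))
K_X(t) = log M_X(t) = -log(1 - 3*e^(t)/4) - 2*log(2)
dK/dt = -3*e^(t)/(3*e^(t) - 4)
d^2K/dt^2 = 12*e^(t)/(9*e^(2*t) - 24*e^(t) + 16)

κ_2 = d^2K/dt^2 |_{t=0} = 12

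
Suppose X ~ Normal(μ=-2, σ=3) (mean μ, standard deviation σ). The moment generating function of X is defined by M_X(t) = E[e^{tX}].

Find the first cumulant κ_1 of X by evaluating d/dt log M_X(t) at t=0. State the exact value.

κ_1 = K^(1)(0) = -2

M_X(t) = e^(9*t^2/2 - 2*t)
K_X(t) = log M_X(t) = 9*t^2/2 - 2*t
K^(1)(t) = 9*t - 2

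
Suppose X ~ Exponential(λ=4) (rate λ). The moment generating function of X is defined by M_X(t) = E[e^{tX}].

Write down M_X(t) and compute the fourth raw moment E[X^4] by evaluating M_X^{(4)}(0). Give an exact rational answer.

M_X(t) = 4/(4 - t)
D^4[M](t) = -96/(t^5 - 20*t^4 + 160*t^3 - 640*t^2 + 1280*t - 1024)

E[X^4] = D^4[M](0) = 3/32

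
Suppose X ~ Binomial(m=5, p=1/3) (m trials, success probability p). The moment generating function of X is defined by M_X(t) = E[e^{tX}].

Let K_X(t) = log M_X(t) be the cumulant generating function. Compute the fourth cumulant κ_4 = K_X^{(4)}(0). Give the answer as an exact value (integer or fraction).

κ_4 = K′′′′(0) = -10/27

M_X(t) = (e^(t)/3 + 2/3)^5
K_X(t) = log M_X(t) = 5*log(e^(t)/3 + 2/3)
K′(t) = 5*e^(t)/(e^(t) + 2)
K′′(t) = 10*e^(t)/(e^(2*t) + 4*e^(t) + 4)
K′′′(t) = (-10*e^(2*t) + 20*e^(t))/(e^(3*t) + 6*e^(2*t) + 12*e^(t) + 8)
K′′′′(t) = (10*e^(3*t) - 80*e^(2*t) + 40*e^(t))/(e^(4*t) + 8*e^(3*t) + 24*e^(2*t) + 32*e^(t) + 16)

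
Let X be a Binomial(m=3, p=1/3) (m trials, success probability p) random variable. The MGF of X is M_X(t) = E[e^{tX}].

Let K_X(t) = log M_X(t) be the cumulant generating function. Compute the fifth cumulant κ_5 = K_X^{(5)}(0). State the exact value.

κ_5 = D^5[K](0) = -10/27

M_X(t) = (e^(t)/3 + 2/3)^3
K_X(t) = log M_X(t) = 3*log(e^(t)/3 + 2/3)
D^5[K](t) = (-6*e^(4*t) + 132*e^(3*t) - 264*e^(2*t) + 48*e^(t))/(e^(5*t) + 10*e^(4*t) + 40*e^(3*t) + 80*e^(2*t) + 80*e^(t) + 32)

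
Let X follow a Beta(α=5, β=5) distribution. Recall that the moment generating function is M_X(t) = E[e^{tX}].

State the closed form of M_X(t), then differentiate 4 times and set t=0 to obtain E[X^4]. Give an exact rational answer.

M_X(t) = ₁F₁(5; 10; t)
dM/dt = ₁F₁(6; 11; t)/2
d^2M/dt^2 = 3*₁F₁(7; 12; t)/11
d^3M/dt^3 = 7*₁F₁(8; 13; t)/44
d^4M/dt^4 = 14*₁F₁(9; 14; t)/143

E[X^4] = d^4M/dt^4 |_{t=0} = 14/143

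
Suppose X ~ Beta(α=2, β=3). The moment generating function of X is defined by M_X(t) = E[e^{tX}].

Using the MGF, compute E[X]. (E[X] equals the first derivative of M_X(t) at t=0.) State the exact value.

M_X(t) = ₁F₁(2; 5; t)
M^(1)(t) = 2*₁F₁(3; 6; t)/5

E[X] = M^(1)(0) = 2/5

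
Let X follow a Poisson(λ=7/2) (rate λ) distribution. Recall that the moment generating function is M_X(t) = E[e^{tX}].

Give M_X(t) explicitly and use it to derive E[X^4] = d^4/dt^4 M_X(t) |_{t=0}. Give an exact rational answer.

M_X(t) = e^(7*e^(t)/2 - 7/2)
M^(4)(t) = (2401*e^(4*t)*e^(7*e^(t)/2) + 4116*e^(3*t)*e^(7*e^(t)/2) + 1372*e^(2*t)*e^(7*e^(t)/2) + 56*e^(t)*e^(7*e^(t)/2))*e^(-7/2)/16

E[X^4] = M^(4)(0) = 7945/16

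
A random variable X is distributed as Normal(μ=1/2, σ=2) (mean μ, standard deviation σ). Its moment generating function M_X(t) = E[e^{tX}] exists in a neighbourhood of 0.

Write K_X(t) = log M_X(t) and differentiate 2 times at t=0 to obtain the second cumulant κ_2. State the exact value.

κ_2 = D^2[K](0) = 4

M_X(t) = e^(2*t^2 + t/2)
K_X(t) = log M_X(t) = 2*t^2 + t/2
D^2[K](t) = 4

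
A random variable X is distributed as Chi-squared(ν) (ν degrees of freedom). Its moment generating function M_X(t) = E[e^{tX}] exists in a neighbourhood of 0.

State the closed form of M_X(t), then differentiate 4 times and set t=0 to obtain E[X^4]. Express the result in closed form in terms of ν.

E[X^4] = M^(4)(0) = ν*(ν^3 + 12*ν^2 + 44*ν + 48)

M_X(t) = (1 - 2*t)^(-ν/2)
M^(4)(t) = (ν^4 + 12*ν^3 + 44*ν^2 + 48*ν)/(16*t^4*(1 - 2*t)^(ν/2) - 32*t^3*(1 - 2*t)^(ν/2) + 24*t^2*(1 - 2*t)^(ν/2) - 8*t*(1 - 2*t)^(ν/2) + (1 - 2*t)^(ν/2))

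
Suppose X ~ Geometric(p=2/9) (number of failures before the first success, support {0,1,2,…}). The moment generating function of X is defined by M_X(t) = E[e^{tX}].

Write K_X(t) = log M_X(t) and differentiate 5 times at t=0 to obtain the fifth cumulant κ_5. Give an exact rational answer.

κ_5 = D^5[K](0) = 23940

M_X(t) = 2/(9*(1 - 7*e^(t)/9))
K_X(t) = log M_X(t) = -log(1 - 7*e^(t)/9) - 2*log(3) + log(2)
D^5[K](t) = (-21609*e^(4*t) - 305613*e^(3*t) - 392931*e^(2*t) - 45927*e^(t))/(16807*e^(5*t) - 108045*e^(4*t) + 277830*e^(3*t) - 357210*e^(2*t) + 229635*e^(t) - 59049)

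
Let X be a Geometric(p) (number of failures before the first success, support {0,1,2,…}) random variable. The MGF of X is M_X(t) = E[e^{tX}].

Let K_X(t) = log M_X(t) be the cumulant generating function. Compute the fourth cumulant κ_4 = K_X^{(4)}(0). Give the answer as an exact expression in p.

κ_4 = K^(4)(0) = (-p^3 + 7*p^2 - 12*p + 6)/p^4

M_X(t) = p/(-(1 - p)*e^(t) + 1)
K_X(t) = log M_X(t) = log(p) - log(-(1 - p)*e^(t) + 1)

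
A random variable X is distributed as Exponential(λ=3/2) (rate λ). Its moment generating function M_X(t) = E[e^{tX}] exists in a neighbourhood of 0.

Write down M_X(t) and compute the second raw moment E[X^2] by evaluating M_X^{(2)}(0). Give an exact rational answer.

M_X(t) = 3/(2*(3/2 - t))
D^2[M](t) = -24/(8*t^3 - 36*t^2 + 54*t - 27)

E[X^2] = D^2[M](0) = 8/9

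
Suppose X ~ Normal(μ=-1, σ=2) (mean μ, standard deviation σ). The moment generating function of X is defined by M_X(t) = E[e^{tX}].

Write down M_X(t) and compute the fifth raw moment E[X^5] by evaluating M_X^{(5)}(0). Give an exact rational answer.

M_X(t) = e^(2*t^2 - t)
D^5[M](t) = (1024*t^5*e^(2*t^2) - 1280*t^4*e^(2*t^2) + 3200*t^3*e^(2*t^2) - 2080*t^2*e^(2*t^2) + 1460*t*e^(2*t^2) - 281*e^(2*t^2))*e^(-t)

E[X^5] = D^5[M](0) = -281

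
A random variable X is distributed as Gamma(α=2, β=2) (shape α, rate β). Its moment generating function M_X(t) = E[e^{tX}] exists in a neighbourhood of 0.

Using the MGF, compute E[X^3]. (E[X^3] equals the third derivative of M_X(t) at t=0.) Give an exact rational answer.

M_X(t) = 4/(2 - t)^2
dM/dt = -8/(t^3 - 6*t^2 + 12*t - 8)
d^2M/dt^2 = 24/(t^4 - 8*t^3 + 24*t^2 - 32*t + 16)
d^3M/dt^3 = -96/(t^5 - 10*t^4 + 40*t^3 - 80*t^2 + 80*t - 32)

E[X^3] = d^3M/dt^3 |_{t=0} = 3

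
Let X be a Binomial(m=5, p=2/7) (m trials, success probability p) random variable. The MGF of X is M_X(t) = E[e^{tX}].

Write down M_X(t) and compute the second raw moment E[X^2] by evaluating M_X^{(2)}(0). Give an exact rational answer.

E[X^2] = D^2[M](0) = 150/49

M_X(t) = (2*e^(t)/7 + 5/7)^5
D^2[M](t) = 800*e^(5*t)/16807 + 6400*e^(4*t)/16807 + 18000*e^(3*t)/16807 + 20000*e^(2*t)/16807 + 6250*e^(t)/16807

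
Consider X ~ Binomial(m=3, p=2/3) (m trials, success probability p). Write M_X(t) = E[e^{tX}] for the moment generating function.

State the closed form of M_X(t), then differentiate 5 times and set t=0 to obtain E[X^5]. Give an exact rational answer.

E[X^5] = d^5M/dt^5 |_{t=0} = 778/9

M_X(t) = (2*e^(t)/3 + 1/3)^3
dM/dt = 8*e^(3*t)/9 + 8*e^(2*t)/9 + 2*e^(t)/9
d^2M/dt^2 = 8*e^(3*t)/3 + 16*e^(2*t)/9 + 2*e^(t)/9
d^3M/dt^3 = 8*e^(3*t) + 32*e^(2*t)/9 + 2*e^(t)/9
d^4M/dt^4 = 24*e^(3*t) + 64*e^(2*t)/9 + 2*e^(t)/9
d^5M/dt^5 = 72*e^(3*t) + 128*e^(2*t)/9 + 2*e^(t)/9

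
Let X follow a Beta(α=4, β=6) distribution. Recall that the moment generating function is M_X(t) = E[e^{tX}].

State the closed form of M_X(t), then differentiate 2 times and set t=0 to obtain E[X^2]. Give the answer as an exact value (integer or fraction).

M_X(t) = ₁F₁(4; 10; t)
D^2[M](t) = 2*₁F₁(6; 12; t)/11

E[X^2] = D^2[M](0) = 2/11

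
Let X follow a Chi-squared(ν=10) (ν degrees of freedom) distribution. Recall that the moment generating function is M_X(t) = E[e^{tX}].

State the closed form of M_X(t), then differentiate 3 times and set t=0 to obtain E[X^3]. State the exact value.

M_X(t) = (1 - 2*t)^(-5)
M^(3)(t) = 1680/(256*t^8 - 1024*t^7 + 1792*t^6 - 1792*t^5 + 1120*t^4 - 448*t^3 + 112*t^2 - 16*t + 1)

E[X^3] = M^(3)(0) = 1680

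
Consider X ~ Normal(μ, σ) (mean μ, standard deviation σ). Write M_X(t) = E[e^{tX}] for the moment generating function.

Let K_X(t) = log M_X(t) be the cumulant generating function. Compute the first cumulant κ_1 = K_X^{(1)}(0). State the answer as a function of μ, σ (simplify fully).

M_X(t) = e^(μ*t + σ^2*t^2/2)
K_X(t) = log M_X(t) = μ*t + σ^2*t^2/2
dK/dt = μ + σ^2*t

κ_1 = dK/dt |_{t=0} = μ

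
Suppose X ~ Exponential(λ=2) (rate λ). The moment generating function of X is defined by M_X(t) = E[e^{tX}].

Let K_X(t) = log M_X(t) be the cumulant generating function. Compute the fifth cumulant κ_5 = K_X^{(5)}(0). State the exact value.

κ_5 = K^(5)(0) = 3/4

M_X(t) = 2/(2 - t)
K_X(t) = log M_X(t) = -log(2 - t) + log(2)
K^(5)(t) = -24/(t^5 - 10*t^4 + 40*t^3 - 80*t^2 + 80*t - 32)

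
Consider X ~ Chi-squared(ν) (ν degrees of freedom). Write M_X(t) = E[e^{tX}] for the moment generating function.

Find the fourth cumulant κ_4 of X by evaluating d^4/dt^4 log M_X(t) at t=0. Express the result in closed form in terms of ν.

κ_4 = d^4K/dt^4 |_{t=0} = 48*ν

M_X(t) = (1 - 2*t)^(-ν/2)
K_X(t) = log M_X(t) = -ν*log(1 - 2*t)/2
dK/dt = -ν/(2*t - 1)
d^2K/dt^2 = 2*ν/(4*t^2 - 4*t + 1)
d^3K/dt^3 = -8*ν/(8*t^3 - 12*t^2 + 6*t - 1)
d^4K/dt^4 = 48*ν/(16*t^4 - 32*t^3 + 24*t^2 - 8*t + 1)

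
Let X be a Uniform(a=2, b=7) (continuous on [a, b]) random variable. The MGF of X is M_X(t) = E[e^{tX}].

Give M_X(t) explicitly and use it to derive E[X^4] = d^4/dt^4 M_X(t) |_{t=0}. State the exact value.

E[X^4] = D^4[M](0) = 671

M_X(t) = (e^(7*t) - e^(2*t))/(5*t)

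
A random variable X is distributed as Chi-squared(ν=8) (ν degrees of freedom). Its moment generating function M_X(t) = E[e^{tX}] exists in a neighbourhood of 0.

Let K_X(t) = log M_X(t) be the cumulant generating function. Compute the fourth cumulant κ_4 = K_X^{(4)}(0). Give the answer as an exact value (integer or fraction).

κ_4 = d^4K/dt^4 |_{t=0} = 384

M_X(t) = (1 - 2*t)^(-4)
K_X(t) = log M_X(t) = -4*log(1 - 2*t)
dK/dt = -8/(2*t - 1)
d^2K/dt^2 = 16/(4*t^2 - 4*t + 1)
d^3K/dt^3 = -64/(8*t^3 - 12*t^2 + 6*t - 1)
d^4K/dt^4 = 384/(16*t^4 - 32*t^3 + 24*t^2 - 8*t + 1)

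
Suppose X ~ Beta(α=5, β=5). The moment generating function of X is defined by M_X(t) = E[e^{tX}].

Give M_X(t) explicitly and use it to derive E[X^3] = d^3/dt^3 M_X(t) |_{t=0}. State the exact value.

E[X^3] = D^3[M](0) = 7/44

M_X(t) = ₁F₁(5; 10; t)
D^3[M](t) = 7*₁F₁(8; 13; t)/44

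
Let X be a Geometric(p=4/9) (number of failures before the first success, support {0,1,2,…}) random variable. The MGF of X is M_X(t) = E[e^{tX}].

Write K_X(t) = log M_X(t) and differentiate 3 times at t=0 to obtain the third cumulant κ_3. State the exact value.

κ_3 = D^3[K](0) = 315/32

M_X(t) = 4/(9*(1 - 5*e^(t)/9))
K_X(t) = log M_X(t) = -log(1 - 5*e^(t)/9) - 2*log(3) + 2*log(2)
D^3[K](t) = (-225*e^(2*t) - 405*e^(t))/(125*e^(3*t) - 675*e^(2*t) + 1215*e^(t) - 729)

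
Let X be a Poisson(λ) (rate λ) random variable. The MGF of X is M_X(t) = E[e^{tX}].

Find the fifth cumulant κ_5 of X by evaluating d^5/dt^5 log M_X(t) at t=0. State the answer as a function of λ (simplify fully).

M_X(t) = e^(λ*(e^(t) - 1))
K_X(t) = log M_X(t) = λ*(e^(t) - 1)
K′(t) = λ*e^(t)
K′′(t) = λ*e^(t)
K′′′(t) = λ*e^(t)
K′′′′(t) = λ*e^(t)
K′′′′′(t) = λ*e^(t)

κ_5 = K′′′′′(0) = λ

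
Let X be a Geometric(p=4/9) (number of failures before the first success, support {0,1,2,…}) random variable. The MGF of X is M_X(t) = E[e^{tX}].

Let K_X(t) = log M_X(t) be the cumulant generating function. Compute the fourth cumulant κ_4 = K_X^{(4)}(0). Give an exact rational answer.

M_X(t) = 4/(9*(1 - 5*e^(t)/9))
K_X(t) = log M_X(t) = -log(1 - 5*e^(t)/9) - 2*log(3) + 2*log(2)
D^4[K](t) = (1125*e^(3*t) + 8100*e^(2*t) + 3645*e^(t))/(625*e^(4*t) - 4500*e^(3*t) + 12150*e^(2*t) - 14580*e^(t) + 6561)

κ_4 = D^4[K](0) = 6435/128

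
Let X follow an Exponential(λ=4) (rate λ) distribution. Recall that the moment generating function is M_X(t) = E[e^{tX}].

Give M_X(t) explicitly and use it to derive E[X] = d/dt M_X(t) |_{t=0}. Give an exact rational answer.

M_X(t) = 4/(4 - t)
D[M](t) = 4/(t^2 - 8*t + 16)

E[X] = D[M](0) = 1/4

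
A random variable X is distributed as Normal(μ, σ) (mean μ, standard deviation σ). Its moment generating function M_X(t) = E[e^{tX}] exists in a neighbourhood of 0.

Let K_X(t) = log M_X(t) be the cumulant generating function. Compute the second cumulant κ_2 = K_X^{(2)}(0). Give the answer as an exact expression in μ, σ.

κ_2 = d^2K/dt^2 |_{t=0} = σ^2

M_X(t) = e^(μ*t + σ^2*t^2/2)
K_X(t) = log M_X(t) = μ*t + σ^2*t^2/2
dK/dt = μ + σ^2*t
d^2K/dt^2 = σ^2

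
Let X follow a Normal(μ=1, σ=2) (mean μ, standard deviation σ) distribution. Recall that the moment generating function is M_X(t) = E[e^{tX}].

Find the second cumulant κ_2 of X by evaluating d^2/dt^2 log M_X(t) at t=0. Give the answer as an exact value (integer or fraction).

κ_2 = D^2[K](0) = 4

M_X(t) = e^(2*t^2 + t)
K_X(t) = log M_X(t) = 2*t^2 + t
D^2[K](t) = 4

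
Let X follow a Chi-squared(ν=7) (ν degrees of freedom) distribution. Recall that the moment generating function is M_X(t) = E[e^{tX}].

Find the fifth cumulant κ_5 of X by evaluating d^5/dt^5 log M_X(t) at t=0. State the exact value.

κ_5 = K^(5)(0) = 2688

M_X(t) = (1 - 2*t)^(-7/2)
K_X(t) = log M_X(t) = -7*log(1 - 2*t)/2
K^(5)(t) = -2688/(32*t^5 - 80*t^4 + 80*t^3 - 40*t^2 + 10*t - 1)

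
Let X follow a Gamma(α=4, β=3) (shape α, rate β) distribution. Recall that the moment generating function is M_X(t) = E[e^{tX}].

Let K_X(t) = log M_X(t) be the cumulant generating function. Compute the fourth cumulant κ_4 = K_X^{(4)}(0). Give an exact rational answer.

κ_4 = d^4K/dt^4 |_{t=0} = 8/27

M_X(t) = 81/(3 - t)^4
K_X(t) = log M_X(t) = -4*log(3 - t) + 4*log(3)
dK/dt = -4/(t - 3)
d^2K/dt^2 = 4/(t^2 - 6*t + 9)
d^3K/dt^3 = -8/(t^3 - 9*t^2 + 27*t - 27)
d^4K/dt^4 = 24/(t^4 - 12*t^3 + 54*t^2 - 108*t + 81)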